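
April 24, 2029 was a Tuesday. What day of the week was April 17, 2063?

From April 24, 2029 to April 24, 2062: 33 years, of which 8 contain a Feb 29 — 25×365 + 8×366 = 12053 days.
April 2062: 30 − 24 = 6 days remain.
Then 11 full months totalling 335 days.
April 1–17, 2063: 17 days.
Residual: 358 days.
Total: 12411 days.
12411 is a multiple of 7, so April 17, 2063 falls on the same weekday: Tuesday.

Tuesday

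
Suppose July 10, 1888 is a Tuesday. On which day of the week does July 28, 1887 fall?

Count forward from the earlier date (July 28, 1887) to the later (July 10, 1888):
Day-of-year of July 28, 1887: 209.
Day-of-year of July 10, 1888: 192.
1887 has 365 days, so 365 − 209 = 156 days remain in 1887.
Total: 156 + 192 = 348 days.
348 mod 7 = 5, so 5 days before Tuesday is Thursday.

Thursday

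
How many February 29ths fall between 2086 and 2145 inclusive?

Years divisible by 4: 2088, 2092, …, 2144 — 15 in all.
Of these, 2100 is divisible by 100 but not 400, so not leap.
Leap years: 15 − 1 = 14.

14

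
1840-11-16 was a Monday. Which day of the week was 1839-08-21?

Count forward from the earlier date (August 21, 1839) to the later (November 16, 1840):
Day-of-year of August 21, 1839: 233.
Day-of-year of November 16, 1840: 321.
1839 has 365 days, so 365 − 233 = 132 days remain in 1839.
Total: 132 + 321 = 453 days.
453 mod 7 = 5, so 5 days before Monday is Wednesday.

Wednesday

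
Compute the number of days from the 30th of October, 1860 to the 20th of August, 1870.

3581

From October 30, 1860 to October 30, 1869: 9 years, of which 2 contain a Feb 29 — 7×365 + 2×366 = 3287 days.
October 1869: 31 − 30 = 1 day remains.
Then 9 full months totalling 273 days.
August 1–20, 1870: 20 days.
Residual: 294 days.
Total: 3581 days.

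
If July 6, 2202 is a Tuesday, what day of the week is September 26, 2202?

July 2202: 31 − 6 = 25 days remain.
Then August (31): 31 days.
September 1–26, 2202: 26 days.
Total: 25 + 31 + 26 = 82 days.
82 mod 7 = 5, so 5 days after Tuesday is Sunday.

Sunday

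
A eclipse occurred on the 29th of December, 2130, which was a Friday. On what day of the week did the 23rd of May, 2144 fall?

Saturday

Day-of-year of December 29, 2130: 363.
Day-of-year of May 23, 2144: 144.
2130 has 365 days, so 365 − 363 = 2 days remain in 2130.
Full years 2131–2143: 10 common + 3 leap = 10×365 + 3×366 = 4748 days.
Total: 2 + 4748 + 144 = 4894 days.
4894 mod 7 = 1, so 1 day after Friday is Saturday.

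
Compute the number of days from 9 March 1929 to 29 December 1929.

295

March 1929: 31 − 9 = 22 days remain.
Then April (30), May (31), June (30), July (31), August (31), September (30), October (31), November (30): 30 + 31 + 30 + 31 + 31 + 30 + 31 + 30 = 244 days.
December 1–29, 1929: 29 days.
Total: 22 + 244 + 29 = 295 days.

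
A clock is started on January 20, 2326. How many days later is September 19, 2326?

242

January 2326: 31 − 20 = 11 days remain.
Then February 2326 (28), March (31), April (30), May (31), June (30), July (31), August (31): 28 + 31 + 30 + 31 + 30 + 31 + 31 = 212 days.
September 1–19, 2326: 19 days.
Total: 11 + 212 + 19 = 242 days.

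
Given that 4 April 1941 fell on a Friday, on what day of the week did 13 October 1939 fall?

Friday

Count forward from the earlier date (October 13, 1939) to the later (April 4, 1941):
October 13, 1939 → October 13, 1940: 366 days (1940 is a leap year).
October 1940: 31 − 13 = 18 days remain.
Then November (30), December (31), January (31), February 1941 (28), March (31): 30 + 31 + 31 + 28 + 31 = 151 days.
April 1–4, 1941: 4 days.
Residual: 173 days.
Total: 539 days.
539 is a multiple of 7, so 13 October 1939 falls on the same weekday: Friday.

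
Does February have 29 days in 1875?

No

1875 is not a leap year.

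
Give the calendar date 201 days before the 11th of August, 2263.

the 22nd of January, 2263

Count 201 days before August 11, 2263:
January 2263: 31 − 22 = 9 days remain.
Then February 2263 (28), March (31), April (30), May (31), June (30), July (31): 28 + 31 + 30 + 31 + 30 + 31 = 181 days.
August 1–11, 2263: 11 days.
Total: 9 + 181 + 11 = 201 days.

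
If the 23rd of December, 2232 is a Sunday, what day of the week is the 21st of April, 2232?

Count forward from the earlier date (April 21, 2232) to the later (December 23, 2232):
April 2232: 30 − 21 = 9 days remain.
Then May (31), June (30), July (31), August (31), September (30), October (31), November (30): 31 + 30 + 31 + 31 + 30 + 31 + 30 = 214 days.
December 1–23, 2232: 23 days.
Total: 9 + 214 + 23 = 246 days.
246 mod 7 = 1, so 1 day before Sunday is Saturday.

Saturday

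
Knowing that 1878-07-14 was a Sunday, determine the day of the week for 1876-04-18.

Count forward from the earlier date (April 18, 1876) to the later (July 14, 1878):
Day-of-year of April 18, 1876: 109.
Day-of-year of July 14, 1878: 195.
1876 has 366 days, so 366 − 109 = 257 days remain in 1876.
Full years: 1877: 365. Sum = 365.
Total: 257 + 365 + 195 = 817 days.
817 mod 7 = 5, so 5 days before Sunday is Tuesday.

Tuesday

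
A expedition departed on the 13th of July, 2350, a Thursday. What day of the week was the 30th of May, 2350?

Tuesday

Count forward from the earlier date (May 30, 2350) to the later (July 13, 2350):
May 2350: 31 − 30 = 1 day remains.
Then June (30): 30 days.
July 1–13, 2350: 13 days.
Total: 1 + 30 + 13 = 44 days.
44 mod 7 = 2, so 2 days before Thursday is Tuesday.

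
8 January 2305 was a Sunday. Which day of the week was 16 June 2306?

Saturday

January 8, 2305 → January 8, 2306: 365 days.
January 2306: 31 − 8 = 23 days remain.
Then February 2306 (28), March (31), April (30), May (31): 28 + 31 + 30 + 31 = 120 days.
June 1–16, 2306: 16 days.
Residual: 159 days.
Total: 524 days.
524 mod 7 = 6, so 6 days after Sunday is Saturday.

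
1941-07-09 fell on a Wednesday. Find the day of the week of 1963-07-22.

Monday

From July 9, 1941 to July 9, 1963: 22 years, of which 5 contain a Feb 29 — 17×365 + 5×366 = 8035 days.
Within July 1963: 22 − 9 = 13 days.
Total: 8048 days.
8048 mod 7 = 5, so 5 days after Wednesday is Monday.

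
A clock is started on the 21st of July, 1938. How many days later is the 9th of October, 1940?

811

July 1938: 31 − 21 = 10 days remain.
Then 26 full months totalling 792 days.
October 1–9, 1940: 9 days.
Total: 10 + 792 + 9 = 811 days.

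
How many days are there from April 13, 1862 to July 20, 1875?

4846

Day-of-year of April 13, 1862: 103.
Day-of-year of July 20, 1875: 201.
1862 has 365 days, so 365 − 103 = 262 days remain in 1862.
Full years 1863–1874: 9 common + 3 leap = 9×365 + 3×366 = 4383 days.
Total: 262 + 4383 + 201 = 4846 days.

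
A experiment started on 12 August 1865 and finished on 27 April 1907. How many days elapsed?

Day-of-year of August 12, 1865: 224.
Day-of-year of April 27, 1907: 117.
1865 has 365 days, so 365 − 224 = 141 days remain in 1865.
Full years 1866–1906: 32 common + 9 leap = 32×365 + 9×366 = 14974 days.
Total: 141 + 14974 + 117 = 15232 days.

15232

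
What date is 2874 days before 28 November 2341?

15 January 2334

Count 2874 days before November 28, 2341:
From January 15, 2334 to January 15, 2341: 7 years, of which 2 contain a Feb 29 — 5×365 + 2×366 = 2557 days.
January 2341: 31 − 15 = 16 days remain.
Then 9 full months totalling 273 days.
November 1–28, 2341: 28 days.
Residual: 317 days.
Total: 2874 days.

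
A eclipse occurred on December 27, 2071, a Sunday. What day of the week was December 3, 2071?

Thursday

Count forward from the earlier date (December 3, 2071) to the later (December 27, 2071):
Within December 2071: 27 − 3 = 24 days.
24 mod 7 = 3, so 3 days before Sunday is Thursday.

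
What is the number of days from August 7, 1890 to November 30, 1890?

August 1890: 31 − 7 = 24 days remain.
Then September (30), October (31): 30 + 31 = 61 days.
November 1–30, 1890: 30 days.
Total: 24 + 61 + 30 = 115 days.

115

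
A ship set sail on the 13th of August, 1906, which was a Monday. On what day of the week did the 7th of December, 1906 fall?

Friday

August 1906: 31 − 13 = 18 days remain.
Then September (30), October (31), November (30): 30 + 31 + 30 = 91 days.
December 1–7, 1906: 7 days.
Total: 18 + 91 + 7 = 116 days.
116 mod 7 = 4, so 4 days after Monday is Friday.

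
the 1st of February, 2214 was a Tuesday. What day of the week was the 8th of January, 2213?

Count forward from the earlier date (January 8, 2213) to the later (February 1, 2214):
January 2213: 31 − 8 = 23 days remain.
Then 12 full months totalling 365 days.
February 1, 2214: 1 day (2214 is not a leap year).
Total: 23 + 365 + 1 = 389 days.
389 mod 7 = 4, so 4 days before Tuesday is Friday.

Friday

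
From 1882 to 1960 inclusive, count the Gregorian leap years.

19

Years divisible by 4: 1884, 1888, …, 1960 — 20 in all.
Of these, 1900 is divisible by 100 but not 400, so not leap.
Leap years: 20 − 1 = 19.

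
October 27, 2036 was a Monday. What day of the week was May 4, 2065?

Monday

From October 27, 2036 to October 27, 2064: 28 years, of which 7 contain a Feb 29 — 21×365 + 7×366 = 10227 days.
October 2064: 31 − 27 = 4 days remain.
Then November (30), December (31), January (31), February 2065 (28), March (31), April (30): 30 + 31 + 31 + 28 + 31 + 30 = 181 days.
May 1–4, 2065: 4 days.
Residual: 189 days.
Total: 10416 days.
10416 is a multiple of 7, so May 4, 2065 falls on the same weekday: Monday.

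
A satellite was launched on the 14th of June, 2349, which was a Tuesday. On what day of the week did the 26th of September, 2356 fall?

Day-of-year of June 14, 2349: 165.
Day-of-year of September 26, 2356: 270.
2349 has 365 days, so 365 − 165 = 200 days remain in 2349.
Full years: 2350: 365; 2351: 365; 2352: 366; 2353: 365; 2354: 365; 2355: 365. Sum = 2191.
Total: 200 + 2191 + 270 = 2661 days.
2661 mod 7 = 1, so 1 day after Tuesday is Wednesday.

Wednesday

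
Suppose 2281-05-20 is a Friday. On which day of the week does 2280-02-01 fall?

Sunday

Count forward from the earlier date (February 1, 2280) to the later (May 20, 2281):
February 1, 2280 → February 1, 2281: 366 days (2280 is a leap year).
February 2281: 28 − 1 = 27 days remain (2281 is not a leap year, so February has 28 days).
Then March (31), April (30): 31 + 30 = 61 days.
May 1–20, 2281: 20 days.
Residual: 108 days.
Total: 474 days.
474 mod 7 = 5, so 5 days before Friday is Sunday.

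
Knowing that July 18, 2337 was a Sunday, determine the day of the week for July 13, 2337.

Tuesday

Count forward from the earlier date (July 13, 2337) to the later (July 18, 2337):
Within July 2337: 18 − 13 = 5 days.
5 mod 7 = 5, so 5 days before Sunday is Tuesday.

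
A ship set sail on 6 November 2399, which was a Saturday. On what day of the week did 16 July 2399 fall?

Count forward from the earlier date (July 16, 2399) to the later (November 6, 2399):
July 2399: 31 − 16 = 15 days remain.
Then August (31), September (30), October (31): 31 + 30 + 31 = 92 days.
November 1–6, 2399: 6 days.
Total: 15 + 92 + 6 = 113 days.
113 mod 7 = 1, so 1 day before Saturday is Friday.

Friday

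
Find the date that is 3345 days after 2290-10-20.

2299-12-17

Count 3345 days after October 20, 2290:
Day-of-year of October 20, 2290: 293.
Day-of-year of December 17, 2299: 351.
2290 has 365 days, so 365 − 293 = 72 days remain in 2290.
Full years 2291–2298: 6 common + 2 leap = 6×365 + 2×366 = 2922 days.
Total: 72 + 2922 + 351 = 3345 days.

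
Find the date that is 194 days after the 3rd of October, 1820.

the 15th of April, 1821

Count 194 days after October 3, 1820:
October 1820: 31 − 3 = 28 days remain.
Then November (30), December (31), January (31), February 1821 (28), March (31): 30 + 31 + 31 + 28 + 31 = 151 days.
April 1–15, 1821: 15 days.
Total: 28 + 151 + 15 = 194 days.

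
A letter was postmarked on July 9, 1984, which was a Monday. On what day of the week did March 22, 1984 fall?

Count forward from the earlier date (March 22, 1984) to the later (July 9, 1984):
March 1984: 31 − 22 = 9 days remain.
Then April (30), May (31), June (30): 30 + 31 + 30 = 91 days.
July 1–9, 1984: 9 days.
Total: 9 + 91 + 9 = 109 days.
109 mod 7 = 4, so 4 days before Monday is Thursday.

Thursday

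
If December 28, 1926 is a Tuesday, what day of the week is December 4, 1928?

December 28, 1926 → December 28, 1927: 365 days.
December 1927: 31 − 28 = 3 days remain.
Then 11 full months totalling 335 days.
December 1–4, 1928: 4 days.
Residual: 342 days.
Total: 707 days.
707 is a multiple of 7, so December 4, 1928 falls on the same weekday: Tuesday.

Tuesday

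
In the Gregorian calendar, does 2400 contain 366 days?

Yes

2400 is a leap year (divisible by 400).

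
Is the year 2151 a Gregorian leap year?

No

2151 is not a leap year.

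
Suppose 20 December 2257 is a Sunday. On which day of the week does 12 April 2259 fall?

Day-of-year of December 20, 2257: 354.
Day-of-year of April 12, 2259: 102.
2257 has 365 days, so 365 − 354 = 11 days remain in 2257.
Full years: 2258: 365. Sum = 365.
Total: 11 + 365 + 102 = 478 days.
478 mod 7 = 2, so 2 days after Sunday is Tuesday.

Tuesday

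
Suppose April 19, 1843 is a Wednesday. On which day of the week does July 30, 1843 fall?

April 1843: 30 − 19 = 11 days remain.
Then May (31), June (30): 31 + 30 = 61 days.
July 1–30, 1843: 30 days.
Total: 11 + 61 + 30 = 102 days.
102 mod 7 = 4, so 4 days after Wednesday is Sunday.

Sunday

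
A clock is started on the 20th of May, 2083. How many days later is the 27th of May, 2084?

May 20, 2083 → May 20, 2084: 366 days (2084 is a leap year).
Within May 2084: 27 − 20 = 7 days.
Total: 373 days.

373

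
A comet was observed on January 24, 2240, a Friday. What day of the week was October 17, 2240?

Saturday

January 2240: 31 − 24 = 7 days remain.
Then February 2240 (29), March (31), April (30), May (31), June (30), July (31), August (31), September (30): 29 + 31 + 30 + 31 + 30 + 31 + 31 + 30 = 243 days.
October 1–17, 2240: 17 days.
Total: 7 + 243 + 17 = 267 days.
267 mod 7 = 1, so 1 day after Friday is Saturday.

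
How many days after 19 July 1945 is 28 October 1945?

101

July 1945: 31 − 19 = 12 days remain.
Then August (31), September (30): 31 + 30 = 61 days.
October 1–28, 1945: 28 days.
Total: 12 + 61 + 28 = 101 days.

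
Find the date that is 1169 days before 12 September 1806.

1 July 1803

Count 1169 days before September 12, 1806:
Day-of-year of July 1, 1803: 182.
Day-of-year of September 12, 1806: 255.
1803 has 365 days, so 365 − 182 = 183 days remain in 1803.
Full years: 1804: 366; 1805: 365. Sum = 731.
Total: 183 + 731 + 255 = 1169 days.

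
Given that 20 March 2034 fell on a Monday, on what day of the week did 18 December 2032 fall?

Saturday

Count forward from the earlier date (December 18, 2032) to the later (March 20, 2034):
December 2032: 31 − 18 = 13 days remain.
Then 14 full months totalling 424 days.
March 1–20, 2034: 20 days.
Total: 13 + 424 + 20 = 457 days.
457 mod 7 = 2, so 2 days before Monday is Saturday.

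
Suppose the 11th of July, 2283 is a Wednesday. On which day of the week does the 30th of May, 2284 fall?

Friday

July 2283: 31 − 11 = 20 days remain.
Then 9 full months totalling 274 days.
May 1–30, 2284: 30 days.
Residual: 324 days.
Total: 324 days.
324 mod 7 = 2, so 2 days after Wednesday is Friday.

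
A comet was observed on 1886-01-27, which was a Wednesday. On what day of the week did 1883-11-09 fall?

Friday

Count forward from the earlier date (November 9, 1883) to the later (January 27, 1886):
Day-of-year of November 9, 1883: 313.
Day-of-year of January 27, 1886: 27.
1883 has 365 days, so 365 − 313 = 52 days remain in 1883.
Full years: 1884: 366; 1885: 365. Sum = 731.
Total: 52 + 731 + 27 = 810 days.
810 mod 7 = 5, so 5 days before Wednesday is Friday.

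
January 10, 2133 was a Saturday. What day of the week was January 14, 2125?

Count forward from the earlier date (January 14, 2125) to the later (January 10, 2133):
Day-of-year of January 14, 2125: 14.
Day-of-year of January 10, 2133: 10.
2125 has 365 days, so 365 − 14 = 351 days remain in 2125.
Full years 2126–2132: 5 common + 2 leap = 5×365 + 2×366 = 2557 days.
Total: 351 + 2557 + 10 = 2918 days.
2918 mod 7 = 6, so 6 days before Saturday is Sunday.

Sunday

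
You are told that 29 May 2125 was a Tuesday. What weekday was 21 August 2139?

Friday

From May 29, 2125 to May 29, 2139: 14 years, of which 3 contain a Feb 29 — 11×365 + 3×366 = 5113 days.
May 2139: 31 − 29 = 2 days remain.
Then June (30), July (31): 30 + 31 = 61 days.
August 1–21, 2139: 21 days.
Residual: 84 days.
Total: 5197 days.
5197 mod 7 = 3, so 3 days after Tuesday is Friday.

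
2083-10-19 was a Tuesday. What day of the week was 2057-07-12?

Count forward from the earlier date (July 12, 2057) to the later (October 19, 2083):
From July 12, 2057 to July 12, 2083: 26 years, of which 6 contain a Feb 29 — 20×365 + 6×366 = 9496 days.
July 2083: 31 − 12 = 19 days remain.
Then August (31), September (30): 31 + 30 = 61 days.
October 1–19, 2083: 19 days.
Residual: 99 days.
Total: 9595 days.
9595 mod 7 = 5, so 5 days before Tuesday is Thursday.

Thursday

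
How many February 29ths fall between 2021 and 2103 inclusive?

Years divisible by 4: 2024, 2028, …, 2100 — 20 in all.
Of these, 2100 is divisible by 100 but not 400, so not leap.
Leap years: 20 − 1 = 19.

19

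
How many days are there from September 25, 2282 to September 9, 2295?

4732

Day-of-year of September 25, 2282: 268.
Day-of-year of September 9, 2295: 252.
2282 has 365 days, so 365 − 268 = 97 days remain in 2282.
Full years 2283–2294: 9 common + 3 leap = 9×365 + 3×366 = 4383 days.
Total: 97 + 4383 + 252 = 4732 days.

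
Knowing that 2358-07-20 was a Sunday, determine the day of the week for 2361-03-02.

Thursday

Day-of-year of July 20, 2358: 201.
Day-of-year of March 2, 2361: 61.
2358 has 365 days, so 365 − 201 = 164 days remain in 2358.
Full years: 2359: 365; 2360: 366. Sum = 731.
Total: 164 + 731 + 61 = 956 days.
956 mod 7 = 4, so 4 days after Sunday is Thursday.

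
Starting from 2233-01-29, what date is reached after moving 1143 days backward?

2229-12-13

Count 1143 days before January 29, 2233:
December 13, 2229 → December 13, 2230: 365 days.
December 13, 2230 → December 13, 2231: 365 days.
December 13, 2231 → December 13, 2232: 366 days (2232 is a leap year).
December 2232: 31 − 13 = 18 days remain.
January 1–29, 2233: 29 days.
Residual: 47 days.
Total: 1143 days.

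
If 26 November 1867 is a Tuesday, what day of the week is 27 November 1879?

Thursday

From November 26, 1867 to November 26, 1879: 12 years, of which 3 contain a Feb 29 — 9×365 + 3×366 = 4383 days.
Within November 1879: 27 − 26 = 1 day.
Total: 4384 days.
4384 mod 7 = 2, so 2 days after Tuesday is Thursday.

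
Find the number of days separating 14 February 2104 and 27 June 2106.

Day-of-year of February 14, 2104: 45.
Day-of-year of June 27, 2106: 178.
2104 has 366 days, so 366 − 45 = 321 days remain in 2104.
Full years: 2105: 365. Sum = 365.
Total: 321 + 365 + 178 = 864 days.

864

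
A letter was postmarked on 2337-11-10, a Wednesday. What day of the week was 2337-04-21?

Count forward from the earlier date (April 21, 2337) to the later (November 10, 2337):
April 2337: 30 − 21 = 9 days remain.
Then May (31), June (30), July (31), August (31), September (30), October (31): 31 + 30 + 31 + 31 + 30 + 31 = 184 days.
November 1–10, 2337: 10 days.
Total: 9 + 184 + 10 = 203 days.
203 is a multiple of 7, so 2337-04-21 falls on the same weekday: Wednesday.

Wednesday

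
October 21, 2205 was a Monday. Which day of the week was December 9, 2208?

Day-of-year of October 21, 2205: 294.
Day-of-year of December 9, 2208: 344.
2205 has 365 days, so 365 − 294 = 71 days remain in 2205.
Full years: 2206: 365; 2207: 365. Sum = 730.
Total: 71 + 730 + 344 = 1145 days.
1145 mod 7 = 4, so 4 days after Monday is Friday.

Friday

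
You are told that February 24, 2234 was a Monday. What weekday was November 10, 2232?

Count forward from the earlier date (November 10, 2232) to the later (February 24, 2234):
November 2232: 30 − 10 = 20 days remain.
Then 14 full months totalling 427 days.
February 1–24, 2234: 24 days (2234 is not a leap year).
Total: 20 + 427 + 24 = 471 days.
471 mod 7 = 2, so 2 days before Monday is Saturday.

Saturday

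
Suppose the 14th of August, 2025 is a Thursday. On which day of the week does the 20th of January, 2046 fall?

From August 14, 2025 to August 14, 2045: 20 years, of which 5 contain a Feb 29 — 15×365 + 5×366 = 7305 days.
August 2045: 31 − 14 = 17 days remain.
Then September (30), October (31), November (30), December (31): 30 + 31 + 30 + 31 = 122 days.
January 1–20, 2046: 20 days.
Residual: 159 days.
Total: 7464 days.
7464 mod 7 = 2, so 2 days after Thursday is Saturday.

Saturday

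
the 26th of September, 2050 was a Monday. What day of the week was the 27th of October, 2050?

Thursday

September 2050: 30 − 26 = 4 days remain.
October 1–27, 2050: 27 days.
Total: 4 + 27 = 31 days.
31 mod 7 = 3, so 3 days after Monday is Thursday.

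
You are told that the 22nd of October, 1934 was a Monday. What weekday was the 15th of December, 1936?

October 22, 1934 → October 22, 1935: 365 days.
October 22, 1935 → October 22, 1936: 366 days (1936 is a leap year).
October 1936: 31 − 22 = 9 days remain.
Then November (30): 30 days.
December 1–15, 1936: 15 days.
Residual: 54 days.
Total: 785 days.
785 mod 7 = 1, so 1 day after Monday is Tuesday.

Tuesday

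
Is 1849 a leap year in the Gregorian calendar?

1849 is not a leap year.

No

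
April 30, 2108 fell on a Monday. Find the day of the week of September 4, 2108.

April 2108: 30 − 30 = 0 days remain.
Then May (31), June (30), July (31), August (31): 31 + 30 + 31 + 31 = 123 days.
September 1–4, 2108: 4 days.
Total: 0 + 123 + 4 = 127 days.
127 mod 7 = 1, so 1 day after Monday is Tuesday.

Tuesday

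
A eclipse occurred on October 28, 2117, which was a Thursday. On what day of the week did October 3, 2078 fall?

Monday

Count forward from the earlier date (October 3, 2078) to the later (October 28, 2117):
From October 3, 2078 to October 3, 2117: 39 years, of which 9 contain a Feb 29 — 30×365 + 9×366 = 14244 days.
(2100 is not a leap year (divisible by 100 but not 400).)
Within October 2117: 28 − 3 = 25 days.
Total: 14269 days.
14269 mod 7 = 3, so 3 days before Thursday is Monday.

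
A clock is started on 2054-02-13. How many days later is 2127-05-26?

From February 13, 2054 to February 13, 2127: 73 years, of which 17 contain a Feb 29 — 56×365 + 17×366 = 26662 days.
(2100 is not a leap year (divisible by 100 but not 400).)
February 2127: 28 − 13 = 15 days remain (2127 is not a leap year, so February has 28 days).
Then March (31), April (30): 31 + 30 = 61 days.
May 1–26, 2127: 26 days.
Residual: 102 days.
Total: 26764 days.

26764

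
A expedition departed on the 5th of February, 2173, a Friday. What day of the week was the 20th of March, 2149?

Count forward from the earlier date (March 20, 2149) to the later (February 5, 2173):
From March 20, 2149 to March 20, 2172: 23 years, of which 6 contain a Feb 29 — 17×365 + 6×366 = 8401 days.
March 2172: 31 − 20 = 11 days remain.
Then 10 full months totalling 306 days.
February 1–5, 2173: 5 days (2173 is not a leap year).
Residual: 322 days.
Total: 8723 days.
8723 mod 7 = 1, so 1 day before Friday is Thursday.

Thursday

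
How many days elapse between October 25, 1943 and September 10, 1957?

5069

From October 25, 1943 to October 25, 1956: 13 years, of which 4 contain a Feb 29 — 9×365 + 4×366 = 4749 days.
October 1956: 31 − 25 = 6 days remain.
Then 10 full months totalling 304 days.
September 1–10, 1957: 10 days.
Residual: 320 days.
Total: 5069 days.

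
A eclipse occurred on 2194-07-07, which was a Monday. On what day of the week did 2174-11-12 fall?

Count forward from the earlier date (November 12, 2174) to the later (July 7, 2194):
From November 12, 2174 to November 12, 2193: 19 years, of which 5 contain a Feb 29 — 14×365 + 5×366 = 6940 days.
November 2193: 30 − 12 = 18 days remain.
Then December (31), January (31), February 2194 (28), March (31), April (30), May (31), June (30): 31 + 31 + 28 + 31 + 30 + 31 + 30 = 212 days.
July 1–7, 2194: 7 days.
Residual: 237 days.
Total: 7177 days.
7177 mod 7 = 2, so 2 days before Monday is Saturday.

Saturday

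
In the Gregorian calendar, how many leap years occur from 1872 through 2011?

Years divisible by 4: 1872, 1876, …, 2008 — 35 in all.
Of these, 1900 is divisible by 100 but not 400, so not leap.
2000 is divisible by 400, so still leap.
Leap years: 35 − 1 = 34.

34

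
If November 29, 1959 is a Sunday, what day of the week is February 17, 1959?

Count forward from the earlier date (February 17, 1959) to the later (November 29, 1959):
February 1959: 28 − 17 = 11 days remain (1959 is not a leap year, so February has 28 days).
Then March (31), April (30), May (31), June (30), July (31), August (31), September (30), October (31): 31 + 30 + 31 + 30 + 31 + 31 + 30 + 31 = 245 days.
November 1–29, 1959: 29 days.
Total: 11 + 245 + 29 = 285 days.
285 mod 7 = 5, so 5 days before Sunday is Tuesday.

Tuesday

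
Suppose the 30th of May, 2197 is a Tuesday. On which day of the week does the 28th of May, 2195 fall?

Count forward from the earlier date (May 28, 2195) to the later (May 30, 2197):
Day-of-year of May 28, 2195: 148.
Day-of-year of May 30, 2197: 150.
2195 has 365 days, so 365 − 148 = 217 days remain in 2195.
Full years: 2196: 366. Sum = 366.
Total: 217 + 366 + 150 = 733 days.
733 mod 7 = 5, so 5 days before Tuesday is Thursday.

Thursday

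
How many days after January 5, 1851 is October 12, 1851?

280

January 1851: 31 − 5 = 26 days remain.
Then February 1851 (28), March (31), April (30), May (31), June (30), July (31), August (31), September (30): 28 + 31 + 30 + 31 + 30 + 31 + 31 + 30 = 242 days.
October 1–12, 1851: 12 days.
Total: 26 + 242 + 12 = 280 days.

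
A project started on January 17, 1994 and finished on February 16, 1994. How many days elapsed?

January 1994: 31 − 17 = 14 days remain.
February 1–16, 1994: 16 days (1994 is not a leap year).
Total: 14 + 16 = 30 days.

30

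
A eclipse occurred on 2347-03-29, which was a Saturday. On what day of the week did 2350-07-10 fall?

Monday

March 29, 2347 → March 29, 2348: 366 days (2348 is a leap year).
March 29, 2348 → March 29, 2349: 365 days.
March 29, 2349 → March 29, 2350: 365 days.
March 2350: 31 − 29 = 2 days remain.
Then April (30), May (31), June (30): 30 + 31 + 30 = 91 days.
July 1–10, 2350: 10 days.
Residual: 103 days.
Total: 1199 days.
1199 mod 7 = 2, so 2 days after Saturday is Monday.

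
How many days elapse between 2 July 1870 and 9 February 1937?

24328

Day-of-year of July 2, 1870: 183.
Day-of-year of February 9, 1937: 40.
1870 has 365 days, so 365 − 183 = 182 days remain in 1870.
Full years 1871–1936: 50 common + 16 leap = 50×365 + 16×366 = 24106 days.
Total: 182 + 24106 + 40 = 24328 days.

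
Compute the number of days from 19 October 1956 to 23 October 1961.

October 19, 1956 → October 19, 1957: 365 days.
October 19, 1957 → October 19, 1958: 365 days.
October 19, 1958 → October 19, 1959: 365 days.
October 19, 1959 → October 19, 1960: 366 days (1960 is a leap year).
October 19, 1960 → October 19, 1961: 365 days.
Within October 1961: 23 − 19 = 4 days.
Total: 1830 days.

1830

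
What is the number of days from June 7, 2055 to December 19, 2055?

June 2055: 30 − 7 = 23 days remain.
Then July (31), August (31), September (30), October (31), November (30): 31 + 31 + 30 + 31 + 30 = 153 days.
December 1–19, 2055: 19 days.
Total: 23 + 153 + 19 = 195 days.

195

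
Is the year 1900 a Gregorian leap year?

No

1900 is not a leap year (divisible by 100 but not 400).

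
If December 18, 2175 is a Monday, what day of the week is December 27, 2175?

Wednesday

Within December 2175: 27 − 18 = 9 days.
9 mod 7 = 2, so 2 days after Monday is Wednesday.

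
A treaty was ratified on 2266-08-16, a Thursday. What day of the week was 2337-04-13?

Tuesday

Day-of-year of August 16, 2266: 228.
Day-of-year of April 13, 2337: 103.
2266 has 365 days, so 365 − 228 = 137 days remain in 2266.
Full years 2267–2336: 53 common + 17 leap = 53×365 + 17×366 = 25567 days.
Total: 137 + 25567 + 103 = 25807 days.
25807 mod 7 = 5, so 5 days after Thursday is Tuesday.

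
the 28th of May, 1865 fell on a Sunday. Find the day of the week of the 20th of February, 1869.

May 28, 1865 → May 28, 1866: 365 days.
May 28, 1866 → May 28, 1867: 365 days.
May 28, 1867 → May 28, 1868: 366 days (1868 is a leap year).
May 1868: 31 − 28 = 3 days remain.
Then June (30), July (31), August (31), September (30), October (31), November (30), December (31), January (31): 30 + 31 + 31 + 30 + 31 + 30 + 31 + 31 = 245 days.
February 1–20, 1869: 20 days (1869 is not a leap year).
Residual: 268 days.
Total: 1364 days.
1364 mod 7 = 6, so 6 days after Sunday is Saturday.

Saturday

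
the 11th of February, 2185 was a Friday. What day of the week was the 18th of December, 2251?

Thursday

Day-of-year of February 11, 2185: 42.
Day-of-year of December 18, 2251: 352.
2185 has 365 days, so 365 − 42 = 323 days remain in 2185.
Full years 2186–2250: 50 common + 15 leap = 50×365 + 15×366 = 23740 days.
Total: 323 + 23740 + 352 = 24415 days.
24415 mod 7 = 6, so 6 days after Friday is Thursday.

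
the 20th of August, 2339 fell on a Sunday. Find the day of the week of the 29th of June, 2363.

Saturday

Day-of-year of August 20, 2339: 232.
Day-of-year of June 29, 2363: 180.
2339 has 365 days, so 365 − 232 = 133 days remain in 2339.
Full years 2340–2362: 17 common + 6 leap = 17×365 + 6×366 = 8401 days.
Total: 133 + 8401 + 180 = 8714 days.
8714 mod 7 = 6, so 6 days after Sunday is Saturday.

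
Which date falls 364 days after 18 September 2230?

17 September 2231

Count 364 days after September 18, 2230:
September 2230: 30 − 18 = 12 days remain.
Then 11 full months totalling 335 days.
September 1–17, 2231: 17 days.
Total: 12 + 335 + 17 = 364 days.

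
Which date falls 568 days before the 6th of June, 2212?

the 16th of November, 2210

Count 568 days before June 6, 2212:
Day-of-year of November 16, 2210: 320.
Day-of-year of June 6, 2212: 158.
2210 has 365 days, so 365 − 320 = 45 days remain in 2210.
Full years: 2211: 365. Sum = 365.
Total: 45 + 365 + 158 = 568 days.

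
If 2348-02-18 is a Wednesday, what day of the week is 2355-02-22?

Tuesday

Day-of-year of February 18, 2348: 49.
Day-of-year of February 22, 2355: 53.
2348 has 366 days, so 366 − 49 = 317 days remain in 2348.
Full years: 2349: 365; 2350: 365; 2351: 365; 2352: 366; 2353: 365; 2354: 365. Sum = 2191.
Total: 317 + 2191 + 53 = 2561 days.
2561 mod 7 = 6, so 6 days after Wednesday is Tuesday.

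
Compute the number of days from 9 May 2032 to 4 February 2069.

13420

From May 9, 2032 to May 9, 2068: 36 years, of which 9 contain a Feb 29 — 27×365 + 9×366 = 13149 days.
May 2068: 31 − 9 = 22 days remain.
Then June (30), July (31), August (31), September (30), October (31), November (30), December (31), January (31): 30 + 31 + 31 + 30 + 31 + 30 + 31 + 31 = 245 days.
February 1–4, 2069: 4 days (2069 is not a leap year).
Residual: 271 days.
Total: 13420 days.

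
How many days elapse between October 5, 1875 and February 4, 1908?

11809

From October 5, 1875 to October 5, 1907: 32 years, of which 7 contain a Feb 29 — 25×365 + 7×366 = 11687 days.
(1900 is not a leap year (divisible by 100 but not 400).)
October 1907: 31 − 5 = 26 days remain.
Then November (30), December (31), January (31): 30 + 31 + 31 = 92 days.
February 1–4, 1908: 4 days (1908 is a leap year).
Residual: 122 days.
Total: 11809 days.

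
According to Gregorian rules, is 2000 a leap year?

2000 is a leap year (divisible by 400).

Yes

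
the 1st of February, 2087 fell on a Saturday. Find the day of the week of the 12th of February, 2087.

Wednesday

Within February 2087: 12 − 1 = 11 days.
11 mod 7 = 4, so 4 days after Saturday is Wednesday.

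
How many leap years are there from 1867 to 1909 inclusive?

Years divisible by 4 in [1867, 1909]: 1868, 1872, 1876, 1880, 1884, 1888, 1892, 1896, 1900, 1904, 1908.
Of these, 1900 is divisible by 100 but not 400, so not leap.
Leap years: 11 − 1 = 10.

10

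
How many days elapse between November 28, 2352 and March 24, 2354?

481

November 2352: 30 − 28 = 2 days remain.
Then 15 full months totalling 455 days.
March 1–24, 2354: 24 days.
Total: 2 + 455 + 24 = 481 days.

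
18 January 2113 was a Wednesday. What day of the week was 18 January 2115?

Friday

January 18, 2113 → January 18, 2114: 365 days.
January 18, 2114 → January 18, 2115: 365 days.
Total: 730 days.
730 mod 7 = 2, so 2 days after Wednesday is Friday.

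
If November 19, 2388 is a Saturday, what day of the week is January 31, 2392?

November 19, 2388 → November 19, 2389: 365 days.
November 19, 2389 → November 19, 2390: 365 days.
November 19, 2390 → November 19, 2391: 365 days.
November 2391: 30 − 19 = 11 days remain.
Then December (31): 31 days.
January 1–31, 2392: 31 days.
Residual: 73 days.
Total: 1168 days.
1168 mod 7 = 6, so 6 days after Saturday is Friday.

Friday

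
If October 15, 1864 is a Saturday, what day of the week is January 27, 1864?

Wednesday

Count forward from the earlier date (January 27, 1864) to the later (October 15, 1864):
January 1864: 31 − 27 = 4 days remain.
Then February 1864 (29), March (31), April (30), May (31), June (30), July (31), August (31), September (30): 29 + 31 + 30 + 31 + 30 + 31 + 31 + 30 = 243 days.
October 1–15, 1864: 15 days.
Total: 4 + 243 + 15 = 262 days.
262 mod 7 = 3, so 3 days before Saturday is Wednesday.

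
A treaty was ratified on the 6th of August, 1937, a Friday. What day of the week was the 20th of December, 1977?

Tuesday

From August 6, 1937 to August 6, 1977: 40 years, of which 10 contain a Feb 29 — 30×365 + 10×366 = 14610 days.
August 1977: 31 − 6 = 25 days remain.
Then September (30), October (31), November (30): 30 + 31 + 30 = 91 days.
December 1–20, 1977: 20 days.
Residual: 136 days.
Total: 14746 days.
14746 mod 7 = 4, so 4 days after Friday is Tuesday.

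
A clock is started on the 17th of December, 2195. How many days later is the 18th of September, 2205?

From December 17, 2195 to December 17, 2204: 9 years, of which 2 contain a Feb 29 — 7×365 + 2×366 = 3287 days.
(2200 is not a leap year (divisible by 100 but not 400).)
December 2204: 31 − 17 = 14 days remain.
Then January (31), February 2205 (28), March (31), April (30), May (31), June (30), July (31), August (31): 31 + 28 + 31 + 30 + 31 + 30 + 31 + 31 = 243 days.
September 1–18, 2205: 18 days.
Residual: 275 days.
Total: 3562 days.

3562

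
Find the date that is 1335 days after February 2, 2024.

September 29, 2027

Count 1335 days after February 2, 2024:
February 2, 2024 → February 2, 2025: 366 days (2024 is a leap year).
February 2, 2025 → February 2, 2026: 365 days.
February 2, 2026 → February 2, 2027: 365 days.
February 2027: 28 − 2 = 26 days remain (2027 is not a leap year, so February has 28 days).
Then March (31), April (30), May (31), June (30), July (31), August (31): 31 + 30 + 31 + 30 + 31 + 31 = 184 days.
September 1–29, 2027: 29 days.
Residual: 239 days.
Total: 1335 days.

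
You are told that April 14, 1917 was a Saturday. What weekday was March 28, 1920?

Sunday

April 14, 1917 → April 14, 1918: 365 days.
April 14, 1918 → April 14, 1919: 365 days.
April 1919: 30 − 14 = 16 days remain.
Then 10 full months totalling 305 days.
March 1–28, 1920: 28 days.
Residual: 349 days.
Total: 1079 days.
1079 mod 7 = 1, so 1 day after Saturday is Sunday.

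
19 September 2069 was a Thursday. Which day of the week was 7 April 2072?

Thursday

Day-of-year of September 19, 2069: 262.
Day-of-year of April 7, 2072: 98.
2069 has 365 days, so 365 − 262 = 103 days remain in 2069.
Full years: 2070: 365; 2071: 365. Sum = 730.
Total: 103 + 730 + 98 = 931 days.
931 is a multiple of 7, so 7 April 2072 falls on the same weekday: Thursday.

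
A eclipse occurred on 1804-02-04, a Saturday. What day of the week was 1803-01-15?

Count forward from the earlier date (January 15, 1803) to the later (February 4, 1804):
January 1803: 31 − 15 = 16 days remain.
Then 12 full months totalling 365 days.
February 1–4, 1804: 4 days (1804 is a leap year).
Total: 16 + 365 + 4 = 385 days.
385 is a multiple of 7, so 1803-01-15 falls on the same weekday: Saturday.

Saturday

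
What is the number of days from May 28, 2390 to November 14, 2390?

May 2390: 31 − 28 = 3 days remain.
Then June (30), July (31), August (31), September (30), October (31): 30 + 31 + 31 + 30 + 31 = 153 days.
November 1–14, 2390: 14 days.
Total: 3 + 153 + 14 = 170 days.

170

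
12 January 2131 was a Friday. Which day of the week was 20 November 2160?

Day-of-year of January 12, 2131: 12.
Day-of-year of November 20, 2160: 325.
2131 has 365 days, so 365 − 12 = 353 days remain in 2131.
Full years 2132–2159: 21 common + 7 leap = 21×365 + 7×366 = 10227 days.
Total: 353 + 10227 + 325 = 10905 days.
10905 mod 7 = 6, so 6 days after Friday is Thursday.

Thursday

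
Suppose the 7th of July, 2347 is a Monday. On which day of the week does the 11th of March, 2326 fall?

Thursday

Count forward from the earlier date (March 11, 2326) to the later (July 7, 2347):
Day-of-year of March 11, 2326: 70.
Day-of-year of July 7, 2347: 188.
2326 has 365 days, so 365 − 70 = 295 days remain in 2326.
Full years 2327–2346: 15 common + 5 leap = 15×365 + 5×366 = 7305 days.
Total: 295 + 7305 + 188 = 7788 days.
7788 mod 7 = 4, so 4 days before Monday is Thursday.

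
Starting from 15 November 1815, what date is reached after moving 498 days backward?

5 July 1814

Count 498 days before November 15, 1815:
July 1814: 31 − 5 = 26 days remain.
Then 15 full months totalling 457 days.
November 1–15, 1815: 15 days.
Total: 26 + 457 + 15 = 498 days.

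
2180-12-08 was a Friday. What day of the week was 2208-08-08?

Day-of-year of December 8, 2180: 343.
Day-of-year of August 8, 2208: 221.
2180 has 366 days, so 366 − 343 = 23 days remain in 2180.
Full years 2181–2207: 22 common + 5 leap = 22×365 + 5×366 = 9860 days.
Total: 23 + 9860 + 221 = 10104 days.
10104 mod 7 = 3, so 3 days after Friday is Monday.

Monday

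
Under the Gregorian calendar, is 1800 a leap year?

1800 is not a leap year (divisible by 100 but not 400).

No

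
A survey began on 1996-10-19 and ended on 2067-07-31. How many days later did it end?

Day-of-year of October 19, 1996: 293.
Day-of-year of July 31, 2067: 212.
1996 has 366 days, so 366 − 293 = 73 days remain in 1996.
Full years 1997–2066: 53 common + 17 leap = 53×365 + 17×366 = 25567 days.
Total: 73 + 25567 + 212 = 25852 days.

25852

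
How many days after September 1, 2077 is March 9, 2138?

Day-of-year of September 1, 2077: 244.
Day-of-year of March 9, 2138: 68.
2077 has 365 days, so 365 − 244 = 121 days remain in 2077.
Full years 2078–2137: 46 common + 14 leap = 46×365 + 14×366 = 21914 days.
Total: 121 + 21914 + 68 = 22103 days.

22103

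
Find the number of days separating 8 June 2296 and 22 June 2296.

14

Within June 2296: 22 − 8 = 14 days.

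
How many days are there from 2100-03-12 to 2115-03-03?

5469

From March 12, 2100 to March 12, 2114: 14 years, of which 3 contain a Feb 29 — 11×365 + 3×366 = 5113 days.
March 2114: 31 − 12 = 19 days remain.
Then 11 full months totalling 334 days.
March 1–3, 2115: 3 days.
Residual: 356 days.
Total: 5469 days.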